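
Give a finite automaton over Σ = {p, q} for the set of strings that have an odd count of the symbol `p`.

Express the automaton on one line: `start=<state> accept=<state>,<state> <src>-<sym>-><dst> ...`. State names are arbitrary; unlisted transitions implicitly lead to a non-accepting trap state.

start=A accept=B A-p->B A-q->A B-p->A B-q->B

The only thing that matters is how many `p`s have appeared, reduced mod 2. Use one state per residue: A for 0, …, B for 1. Reading `p` moves to the next residue; anything else stays put. B is accepting.
A 2-state machine:
       p  q 
>  A   B  A 
 * B   A  B 
(> = start, * = accepting)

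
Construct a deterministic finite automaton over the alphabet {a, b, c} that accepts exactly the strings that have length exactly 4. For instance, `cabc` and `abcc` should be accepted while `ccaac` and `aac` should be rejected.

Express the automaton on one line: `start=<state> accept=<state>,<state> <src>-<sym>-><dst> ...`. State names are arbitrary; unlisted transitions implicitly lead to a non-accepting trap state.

Count input length up to 5: every symbol moves from s0 toward s5, which means 'more than 4' and absorbs. Accept from {s4}.
6 states suffice.
        a   b   c  
>  s0   s1  s1  s1 
   s1   s2  s2  s2 
   s2   s3  s3  s3 
   s3   s4  s4  s4 
 * s4   s5  s5  s5 
   s5   s5  s5  s5 
(> = start, * = accepting)

start=s0 accept=s4 s0-a->s1 s0-b->s1 s0-c->s1 s1-a->s2 s1-b->s2 s1-c->s2 s2-a->s3 s2-b->s3 s2-c->s3 s3-a->s4 s3-b->s4 s3-c->s4 s4-a->s5 s4-b->s5 s4-c->s5 s5-a->s5 s5-b->s5 s5-c->s5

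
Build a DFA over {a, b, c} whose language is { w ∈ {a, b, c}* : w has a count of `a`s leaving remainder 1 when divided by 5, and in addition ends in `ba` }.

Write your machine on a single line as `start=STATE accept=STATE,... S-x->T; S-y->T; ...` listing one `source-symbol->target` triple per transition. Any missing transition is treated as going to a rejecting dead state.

Run two small machines in parallel and take their product. One (5 states) tracks the count of `a`s modulo 5; the other (3 states) tracks how much of the suffix `ba` has currently been matched. Each combined state is a pair, one component from each; accept when both components accept. Equivalent product states are then merged.
7 states suffice.
        a   b   c  
>  s0   s1  s2  s0 
   s1   s3  s1  s1 
   s2   s4  s2  s0 
   s3   s5  s3  s3 
 * s4   s3  s1  s1 
   s5   s6  s5  s5 
   s6   s0  s6  s6 
(> = start, * = accepting)

start=s0; accept=s4; s0-a->s1; s0-b->s2; s0-c->s0; s1-a->s3; s1-b->s1; s1-c->s1; s2-a->s4; s2-b->s2; s2-c->s0; s3-a->s5; s3-b->s3; s3-c->s3; s4-a->s3; s4-b->s1; s4-c->s1; s5-a->s6; s5-b->s5; s5-c->s5; s6-a->s0; s6-b->s6; s6-c->s6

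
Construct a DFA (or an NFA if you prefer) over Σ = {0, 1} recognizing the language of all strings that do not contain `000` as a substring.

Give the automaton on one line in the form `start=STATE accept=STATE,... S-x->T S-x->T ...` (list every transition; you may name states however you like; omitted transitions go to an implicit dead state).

start=A accept=A,B,C A-0->B A-1->A B-0->C B-1->A C-0->D C-1->A D-0->D D-1->D

Track partial matches of the forbidden pattern `000`. State D is a dead state reached once `000` has occurred; every other state accepts. A means no part of `000` is currently matched.
4 states suffice.
       0  1 
>* A   B  A 
 * B   C  A 
 * C   D  A 
   D   D  D 
(> = start, * = accepting)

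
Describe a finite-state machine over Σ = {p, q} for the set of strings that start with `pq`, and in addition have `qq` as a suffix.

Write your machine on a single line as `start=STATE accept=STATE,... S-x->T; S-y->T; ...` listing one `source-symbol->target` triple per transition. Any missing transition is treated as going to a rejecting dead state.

Run two small machines in parallel and take their product. One (4 states) tracks whether the input so far still matches the prefix `pq`; the other (3 states) tracks how much of the suffix `qq` has currently been matched. Each combined state is a pair, one component from each; accept when both components accept. Equivalent product states are then merged.
With 6 states:
        p   q  
>  S0   S1  S2 
   S1   S2  S3 
   S2   S2  S2 
   S3   S4  S5 
   S4   S4  S3 
 * S5   S4  S5 
(> = start, * = accepting)

start=S0; accept=S5; S0-p->S1; S0-q->S2; S1-p->S2; S1-q->S3; S2-p->S2; S2-q->S2; S3-p->S4; S3-q->S5; S4-p->S4; S4-q->S3; S5-p->S4; S5-q->S5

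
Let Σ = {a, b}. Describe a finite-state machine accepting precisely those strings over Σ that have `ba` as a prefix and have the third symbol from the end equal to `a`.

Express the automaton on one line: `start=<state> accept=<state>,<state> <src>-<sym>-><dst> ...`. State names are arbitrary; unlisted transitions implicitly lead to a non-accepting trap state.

Build one automaton per condition and run them in lockstep. One (4 states) tracks whether the input so far still matches the prefix `ba`; the other (15 states) tracks the last 3 symbols read. Each combined state is a pair, one component from each; accept when both components accept. After merging equivalent states the machine shrinks.
11 states suffice.
          a    b  
>  q0     q1   q2 
   q1     q1   q1 
   q2     q3   q1 
   q3     q4   q5 
   q4     q6   q7 
   q5     q8   q9 
 * q6     q6   q7 
 * q7     q8   q9 
 * q8     q4   q5 
 * q9     q3  q10 
   q10    q3  q10 
(> = start, * = accepting)

start=q0 accept=q6,q7,q8,q9 q0-a->q1 q0-b->q2 q1-a->q1 q1-b->q1 q2-a->q3 q2-b->q1 q3-a->q4 q3-b->q5 q4-a->q6 q4-b->q7 q5-a->q8 q5-b->q9 q6-a->q6 q6-b->q7 q7-a->q8 q7-b->q9 q8-a->q4 q8-b->q5 q9-a->q3 q9-b->q10 q10-a->q3 q10-b->q10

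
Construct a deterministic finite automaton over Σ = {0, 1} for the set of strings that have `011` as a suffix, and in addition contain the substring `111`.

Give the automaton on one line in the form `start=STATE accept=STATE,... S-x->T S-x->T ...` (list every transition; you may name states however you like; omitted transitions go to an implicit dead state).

Handle the two conditions separately and then intersect. One (4 states) tracks how much of the suffix `011` has currently been matched; the other (4 states) tracks whether and how much of `111` has been seen. Each combined state is a pair, one component from each; accept when both components accept. Equivalent product states are then merged.
7 states suffice.
        0   1  
>  q0   q0  q1 
   q1   q0  q2 
   q2   q0  q3 
   q3   q4  q3 
   q4   q4  q5 
   q5   q4  q6 
 * q6   q4  q3 
(> = start, * = accepting)

start=q0 accept=q6 q0-0->q0 q0-1->q1 q1-0->q0 q1-1->q2 q2-0->q0 q2-1->q3 q3-0->q4 q3-1->q3 q4-0->q4 q4-1->q5 q5-0->q4 q5-1->q6 q6-0->q4 q6-1->q3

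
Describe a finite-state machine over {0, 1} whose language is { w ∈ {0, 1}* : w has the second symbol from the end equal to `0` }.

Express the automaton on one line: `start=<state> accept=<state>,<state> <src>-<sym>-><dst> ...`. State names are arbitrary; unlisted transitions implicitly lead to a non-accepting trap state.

Because acceptance depends on a position counted from the end, the machine has to buffer the most recent 2 symbols. Make each state the string of the last up-to-2 symbols read; on input `x` shift the window left and append `x`. Accept when the buffered window has length 2 and begins with `0`.
With 7 states:
        0   1  
>  S0   S1  S2 
   S1   S3  S4 
   S2   S5  S6 
 * S3   S3  S4 
 * S4   S5  S6 
   S5   S3  S4 
   S6   S5  S6 
(> = start, * = accepting)

start=S0 accept=S3,S4 S0-0->S1 S0-1->S2 S1-0->S3 S1-1->S4 S2-0->S5 S2-1->S6 S3-0->S3 S3-1->S4 S4-0->S5 S4-1->S6 S5-0->S3 S5-1->S4 S6-0->S5 S6-1->S6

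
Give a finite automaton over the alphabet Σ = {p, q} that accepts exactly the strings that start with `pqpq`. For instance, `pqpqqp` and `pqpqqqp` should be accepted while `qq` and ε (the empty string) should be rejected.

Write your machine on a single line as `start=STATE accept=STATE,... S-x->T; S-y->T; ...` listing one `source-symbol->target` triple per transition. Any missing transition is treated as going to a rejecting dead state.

start=S0; accept=S4; S0-p->S1; S0-q->S5; S1-p->S5; S1-q->S2; S2-p->S3; S2-q->S5; S3-p->S5; S3-q->S4; S4-p->S4; S4-q->S4; S5-p->S5; S5-q->S5

Walk along `pqpq` while the input agrees: from S0 take `p` to S1, and so on. Any deviation drops to the rejecting sink S5. Once S4 is reached the prefix is confirmed and every continuation is accepted.
With 6 states:
        p   q  
>  S0   S1  S5 
   S1   S5  S2 
   S2   S3  S5 
   S3   S5  S4 
 * S4   S4  S4 
   S5   S5  S5 
(> = start, * = accepting)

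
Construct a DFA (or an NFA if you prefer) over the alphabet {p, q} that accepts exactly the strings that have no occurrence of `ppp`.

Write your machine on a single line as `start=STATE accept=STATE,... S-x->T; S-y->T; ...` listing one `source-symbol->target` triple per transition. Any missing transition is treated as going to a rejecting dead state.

start=s0; accept=s0,s1,s2; s0-p->s1; s0-q->s0; s1-p->s2; s1-q->s0; s2-p->s3; s2-q->s0; s3-p->s3; s3-q->s3

Track partial matches of the forbidden pattern `ppp`. State s3 is a dead state reached once `ppp` has occurred; every other state accepts. s0 means no part of `ppp` is currently matched.
With 4 states:
        p   q  
>* s0   s1  s0 
 * s1   s2  s0 
 * s2   s3  s0 
   s3   s3  s3 
(> = start, * = accepting)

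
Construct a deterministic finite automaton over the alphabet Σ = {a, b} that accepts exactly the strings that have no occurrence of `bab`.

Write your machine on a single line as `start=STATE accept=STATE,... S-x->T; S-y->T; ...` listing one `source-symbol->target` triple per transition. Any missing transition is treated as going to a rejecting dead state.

start=S0; accept=S0,S1,S2; S0-a->S0; S0-b->S1; S1-a->S2; S1-b->S1; S2-a->S0; S2-b->S3; S3-a->S3; S3-b->S3

This is the complement of 'contains `bab`'. Use the same substring-matching states — S0 through S3 holding how much of `bab` has just been matched — but flip the accepting set: everything except the trap S3 accepts.
A 4-state machine:
        a   b  
>* S0   S0  S1 
 * S1   S2  S1 
 * S2   S0  S3 
   S3   S3  S3 
(> = start, * = accepting)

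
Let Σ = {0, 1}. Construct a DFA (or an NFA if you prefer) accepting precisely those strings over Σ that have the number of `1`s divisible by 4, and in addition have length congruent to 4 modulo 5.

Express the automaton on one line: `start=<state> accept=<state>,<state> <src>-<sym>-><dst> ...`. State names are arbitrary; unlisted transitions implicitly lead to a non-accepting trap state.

Handle the two conditions separately and then intersect. One (4 states) tracks the count of `1`s modulo 4; the other (5 states) tracks the input length modulo 5. Each combined state is a pair, one component from each; accept when both components accept.
20 states suffice.
          0    1  
>  S0     S1   S2 
   S1     S3   S4 
   S2     S4   S5 
   S3     S6   S7 
   S4     S7   S8 
   S5     S8   S9 
   S6    S10  S11 
   S7    S11  S12 
   S8    S12  S13 
   S9    S13  S10 
 * S10    S0  S14 
   S11   S14  S15 
   S12   S15  S16 
   S13   S16   S0 
   S14    S2  S17 
   S15   S17  S18 
   S16   S18   S1 
   S17    S5  S19 
   S18   S19   S3 
   S19    S9   S6 
(> = start, * = accepting)

start=S0 accept=S10 S0-0->S1 S0-1->S2 S1-0->S3 S1-1->S4 S2-0->S4 S2-1->S5 S3-0->S6 S3-1->S7 S4-0->S7 S4-1->S8 S5-0->S8 S5-1->S9 S6-0->S10 S6-1->S11 S7-0->S11 S7-1->S12 S8-0->S12 S8-1->S13 S9-0->S13 S9-1->S10 S10-0->S0 S10-1->S14 S11-0->S14 S11-1->S15 S12-0->S15 S12-1->S16 S13-0->S16 S13-1->S0 S14-0->S2 S14-1->S17 S15-0->S17 S15-1->S18 S16-0->S18 S16-1->S1 S17-0->S5 S17-1->S19 S18-0->S19 S18-1->S3 S19-0->S9 S19-1->S6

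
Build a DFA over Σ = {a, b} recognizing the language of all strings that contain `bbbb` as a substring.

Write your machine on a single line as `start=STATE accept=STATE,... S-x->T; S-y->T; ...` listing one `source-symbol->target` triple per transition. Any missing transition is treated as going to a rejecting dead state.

States q0..q3 record the length of the longest prefix of `bbbb` that matches the current input suffix. Reaching q4 means `bbbb` has been seen, and we stay there forever. Accept from q4.
A 5-state machine:
        a   b  
>  q0   q0  q1 
   q1   q0  q2 
   q2   q0  q3 
   q3   q0  q4 
 * q4   q4  q4 
(> = start, * = accepting)

start=q0; accept=q4; q0-a->q0; q0-b->q1; q1-a->q0; q1-b->q2; q2-a->q0; q2-b->q3; q3-a->q0; q3-b->q4; q4-a->q4; q4-b->q4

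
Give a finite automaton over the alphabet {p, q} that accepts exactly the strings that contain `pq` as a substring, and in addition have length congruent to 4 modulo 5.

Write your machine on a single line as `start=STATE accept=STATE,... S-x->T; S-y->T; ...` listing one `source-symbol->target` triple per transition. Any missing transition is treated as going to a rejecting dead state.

Run two small machines in parallel and take their product. One (3 states) tracks whether and how much of `pq` has been seen; the other (5 states) tracks the input length modulo 5. Each combined state is a pair, one component from each; accept when both components accept.
15 states suffice.
          p    q  
>  S0     S1   S2 
   S1     S3   S4 
   S2     S3   S5 
   S3     S6   S7 
   S4     S7   S7 
   S5     S6   S8 
   S6     S9  S10 
   S7    S10  S10 
   S8     S9  S11 
   S9    S12  S13 
 * S10   S13  S13 
   S11   S12   S0 
   S12    S1  S14 
   S13   S14  S14 
   S14    S4   S4 
(> = start, * = accepting)

start=S0; accept=S10; S0-p->S1; S0-q->S2; S1-p->S3; S1-q->S4; S2-p->S3; S2-q->S5; S3-p->S6; S3-q->S7; S4-p->S7; S4-q->S7; S5-p->S6; S5-q->S8; S6-p->S9; S6-q->S10; S7-p->S10; S7-q->S10; S8-p->S9; S8-q->S11; S9-p->S12; S9-q->S13; S10-p->S13; S10-q->S13; S11-p->S12; S11-q->S0; S12-p->S1; S12-q->S14; S13-p->S14; S13-q->S14; S14-p->S4; S14-q->S4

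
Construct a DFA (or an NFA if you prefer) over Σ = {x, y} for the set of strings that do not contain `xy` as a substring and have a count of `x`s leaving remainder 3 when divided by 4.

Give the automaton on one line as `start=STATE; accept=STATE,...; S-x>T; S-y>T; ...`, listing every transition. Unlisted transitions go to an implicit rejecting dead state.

Handle the two conditions separately and then intersect. The first has 3 states tracking partial matches of the forbidden pattern `xy`; the second has 4 states tracking the count of `x`s modulo 4. A product state is a pair (one from each), accepting exactly when both do. After merging equivalent states the machine shrinks.
With 6 states:
        x   y  
>  q0   q1  q0 
   q1   q2  q3 
   q2   q4  q3 
   q3   q3  q3 
 * q4   q5  q3 
   q5   q1  q3 
(> = start, * = accepting)

start=q0; accept=q4; q0-x>q1; q0-y>q0; q1-x>q2; q1-y>q3; q2-x>q4; q2-y>q3; q3-x>q3; q3-y>q3; q4-x>q5; q4-y>q3; q5-x>q1; q5-y>q3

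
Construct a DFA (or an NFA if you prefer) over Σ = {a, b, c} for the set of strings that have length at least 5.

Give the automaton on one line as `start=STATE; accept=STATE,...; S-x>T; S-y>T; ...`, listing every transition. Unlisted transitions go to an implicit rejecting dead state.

start=q0; accept=q5,q6; q0-a>q1; q0-b>q1; q0-c>q1; q1-a>q2; q1-b>q2; q1-c>q2; q2-a>q3; q2-b>q3; q2-c>q3; q3-a>q4; q3-b>q4; q3-c>q4; q4-a>q5; q4-b>q5; q4-c>q5; q5-a>q6; q5-b>q6; q5-c>q6; q6-a>q6; q6-b>q6; q6-c>q6

We only need to distinguish lengths 0, 1, …, 5, and '>5'. Chain q0 → q1 → q2 → q3 → q4 → q5 → q6 on every symbol, with q6 looping. Accepting states: {q5, q6}.
A 7-state machine:
        a   b   c  
>  q0   q1  q1  q1 
   q1   q2  q2  q2 
   q2   q3  q3  q3 
   q3   q4  q4  q4 
   q4   q5  q5  q5 
 * q5   q6  q6  q6 
 * q6   q6  q6  q6 
(> = start, * = accepting)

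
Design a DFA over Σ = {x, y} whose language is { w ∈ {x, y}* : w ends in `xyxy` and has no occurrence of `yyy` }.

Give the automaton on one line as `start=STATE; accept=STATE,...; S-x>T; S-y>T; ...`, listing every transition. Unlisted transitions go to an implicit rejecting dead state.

Run two small machines in parallel and take their product. The first has 5 states tracking how much of the suffix `xyxy` has currently been matched; the second has 4 states tracking partial matches of the forbidden pattern `yyy`. A product state is a pair (one from each), accepting exactly when both do. Equivalent product states are then merged.
An 8-state machine:
        x   y  
>  s0   s1  s2 
   s1   s1  s3 
   s2   s1  s4 
   s3   s5  s4 
   s4   s1  s6 
   s5   s1  s7 
   s6   s6  s6 
 * s7   s5  s4 
(> = start, * = accepting)

start=s0; accept=s7; s0-x>s1; s0-y>s2; s1-x>s1; s1-y>s3; s2-x>s1; s2-y>s4; s3-x>s5; s3-y>s4; s4-x>s1; s4-y>s6; s5-x>s1; s5-y>s7; s6-x>s6; s6-y>s6; s7-x>s5; s7-y>s4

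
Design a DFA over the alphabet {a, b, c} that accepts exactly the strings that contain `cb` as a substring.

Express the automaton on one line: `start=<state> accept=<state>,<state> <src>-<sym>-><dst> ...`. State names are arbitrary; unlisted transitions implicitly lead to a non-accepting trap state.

Track how much of `cb` has been matched so far: state q0 is no progress, q2 is the absorbing accept state reached once `cb` has occurred. Intermediate states record partial matches; on a mismatch, fall back to the longest reusable overlap.
A 3-state machine:
        a   b   c  
>  q0   q0  q0  q1 
   q1   q0  q2  q1 
 * q2   q2  q2  q2 
(> = start, * = accepting)

start=q0 accept=q2 q0-a->q0 q0-b->q0 q0-c->q1 q1-a->q0 q1-b->q2 q1-c->q1 q2-a->q2 q2-b->q2 q2-c->q2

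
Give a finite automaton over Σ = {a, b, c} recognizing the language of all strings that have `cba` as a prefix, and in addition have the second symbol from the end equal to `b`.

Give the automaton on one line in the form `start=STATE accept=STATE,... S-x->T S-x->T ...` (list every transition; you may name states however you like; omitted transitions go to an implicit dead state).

start=q0 accept=q14,q18,q19 q0-a->q1 q0-b->q2 q0-c->q3 q1-a->q4 q1-b->q5 q1-c->q6 q2-a->q7 q2-b->q8 q2-c->q9 q3-a->q10 q3-b->q11 q3-c->q12 q4-a->q4 q4-b->q5 q4-c->q6 q5-a->q7 q5-b->q8 q5-c->q9 q6-a->q10 q6-b->q13 q6-c->q12 q7-a->q4 q7-b->q5 q7-c->q6 q8-a->q7 q8-b->q8 q8-c->q9 q9-a->q10 q9-b->q13 q9-c->q12 q10-a->q4 q10-b->q5 q10-c->q6 q11-a->q14 q11-b->q8 q11-c->q9 q12-a->q10 q12-b->q13 q12-c->q12 q13-a->q7 q13-b->q8 q13-c->q9 q14-a->q15 q14-b->q16 q14-c->q17 q15-a->q15 q15-b->q16 q15-c->q17 q16-a->q14 q16-b->q18 q16-c->q19 q17-a->q20 q17-b->q21 q17-c->q22 q18-a->q14 q18-b->q18 q18-c->q19 q19-a->q20 q19-b->q21 q19-c->q22 q20-a->q15 q20-b->q16 q20-c->q17 q21-a->q14 q21-b->q18 q21-c->q19 q22-a->q20 q22-b->q21 q22-c->q22

Run two small machines in parallel and take their product. The first has 5 states tracking whether the input so far still matches the prefix `cba`; the second has 13 states tracking the last 2 symbols read. A product state is a pair (one from each), accepting exactly when both do.
23 states suffice.
          a    b    c  
>  q0     q1   q2   q3 
   q1     q4   q5   q6 
   q2     q7   q8   q9 
   q3    q10  q11  q12 
   q4     q4   q5   q6 
   q5     q7   q8   q9 
   q6    q10  q13  q12 
   q7     q4   q5   q6 
   q8     q7   q8   q9 
   q9    q10  q13  q12 
   q10    q4   q5   q6 
   q11   q14   q8   q9 
   q12   q10  q13  q12 
   q13    q7   q8   q9 
 * q14   q15  q16  q17 
   q15   q15  q16  q17 
   q16   q14  q18  q19 
   q17   q20  q21  q22 
 * q18   q14  q18  q19 
 * q19   q20  q21  q22 
   q20   q15  q16  q17 
   q21   q14  q18  q19 
   q22   q20  q21  q22 
(> = start, * = accepting)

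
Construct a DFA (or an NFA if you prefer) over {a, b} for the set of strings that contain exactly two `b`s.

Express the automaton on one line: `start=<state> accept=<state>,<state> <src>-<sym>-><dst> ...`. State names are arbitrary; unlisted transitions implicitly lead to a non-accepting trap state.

Count `b`s, saturating at 3: states q0 through q2 mean 0 through 2 `b`s seen; q3 means more than 2. Each `b` increments (capped at q3); other symbols loop. Accept from {q2}.
A 4-state machine:
        a   b  
>  q0   q0  q1 
   q1   q1  q2 
 * q2   q2  q3 
   q3   q3  q3 
(> = start, * = accepting)

start=q0 accept=q2 q0-a->q0 q0-b->q1 q1-a->q1 q1-b->q2 q2-a->q2 q2-b->q3 q3-a->q3 q3-b->q3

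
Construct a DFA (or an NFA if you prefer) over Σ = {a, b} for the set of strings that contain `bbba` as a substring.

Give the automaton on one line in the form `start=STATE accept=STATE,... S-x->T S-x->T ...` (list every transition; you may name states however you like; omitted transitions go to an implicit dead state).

start=s0 accept=s4 s0-a->s0 s0-b->s1 s1-a->s0 s1-b->s2 s2-a->s0 s2-b->s3 s3-a->s4 s3-b->s3 s4-a->s4 s4-b->s4

Track how much of `bbba` has been matched so far: state s0 is no progress, s4 is the absorbing accept state reached once `bbba` has occurred. Intermediate states record partial matches; on a mismatch, fall back to the longest reusable overlap.
A 5-state machine:
        a   b  
>  s0   s0  s1 
   s1   s0  s2 
   s2   s0  s3 
   s3   s4  s3 
 * s4   s4  s4 
(> = start, * = accepting)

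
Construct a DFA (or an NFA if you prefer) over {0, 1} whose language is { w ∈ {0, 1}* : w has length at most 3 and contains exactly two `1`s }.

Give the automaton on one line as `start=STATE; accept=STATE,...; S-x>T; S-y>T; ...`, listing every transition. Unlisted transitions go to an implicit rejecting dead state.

start=S0; accept=S5,S8; S0-0>S1; S0-1>S2; S1-0>S3; S1-1>S4; S2-0>S4; S2-1>S5; S3-0>S6; S3-1>S7; S4-0>S7; S4-1>S8; S5-0>S8; S5-1>S9; S6-0>S10; S6-1>S11; S7-0>S11; S7-1>S12; S8-0>S12; S8-1>S13; S9-0>S13; S9-1>S13; S10-0>S10; S10-1>S11; S11-0>S11; S11-1>S12; S12-0>S12; S12-1>S13; S13-0>S13; S13-1>S13

Run two small machines in parallel and take their product. One (5 states) tracks the input length, saturating at 4; the other (4 states) tracks the count of `1`s, saturating at 3. Each combined state is a pair, one component from each; accept when both components accept.
A 14-state machine:
          0    1  
>  S0     S1   S2 
   S1     S3   S4 
   S2     S4   S5 
   S3     S6   S7 
   S4     S7   S8 
 * S5     S8   S9 
   S6    S10  S11 
   S7    S11  S12 
 * S8    S12  S13 
   S9    S13  S13 
   S10   S10  S11 
   S11   S11  S12 
   S12   S12  S13 
   S13   S13  S13 
(> = start, * = accepting)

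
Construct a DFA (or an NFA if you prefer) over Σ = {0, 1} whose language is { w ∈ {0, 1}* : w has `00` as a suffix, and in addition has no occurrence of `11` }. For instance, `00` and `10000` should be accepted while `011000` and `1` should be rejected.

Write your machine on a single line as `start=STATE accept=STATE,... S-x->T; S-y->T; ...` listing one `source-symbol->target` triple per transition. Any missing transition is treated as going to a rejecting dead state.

Run two small machines in parallel and take their product. The first has 3 states tracking how much of the suffix `00` has currently been matched; the second has 3 states tracking partial matches of the forbidden pattern `11`. A product state is a pair (one from each), accepting exactly when both do. After merging equivalent states the machine shrinks.
A 5-state machine:
       0  1 
>  A   B  C 
   B   D  C 
   C   B  E 
 * D   D  C 
   E   E  E 
(> = start, * = accepting)

start=A; accept=D; A-0->B; A-1->C; B-0->D; B-1->C; C-0->B; C-1->E; D-0->D; D-1->C; E-0->E; E-1->E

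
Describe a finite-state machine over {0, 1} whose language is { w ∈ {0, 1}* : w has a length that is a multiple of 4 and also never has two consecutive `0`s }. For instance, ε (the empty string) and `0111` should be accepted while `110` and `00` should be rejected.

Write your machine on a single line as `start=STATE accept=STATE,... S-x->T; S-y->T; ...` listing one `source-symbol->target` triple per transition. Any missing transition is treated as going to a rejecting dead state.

start=q0; accept=q0,q10; q0-0->q1; q0-1->q2; q1-0->q3; q1-1->q4; q2-0->q5; q2-1->q4; q3-0->q6; q3-1->q6; q4-0->q7; q4-1->q8; q5-0->q6; q5-1->q8; q6-0->q9; q6-1->q9; q7-0->q9; q7-1->q0; q8-0->q10; q8-1->q0; q9-0->q11; q9-1->q11; q10-0->q11; q10-1->q2; q11-0->q3; q11-1->q3

Run two small machines in parallel and take their product. The first has 4 states tracking the input length modulo 4; the second has 3 states tracking partial matches of the forbidden pattern `00`. A product state is a pair (one from each), accepting exactly when both do.
          0    1  
>* q0     q1   q2 
   q1     q3   q4 
   q2     q5   q4 
   q3     q6   q6 
   q4     q7   q8 
   q5     q6   q8 
   q6     q9   q9 
   q7     q9   q0 
   q8    q10   q0 
   q9    q11  q11 
 * q10   q11   q2 
   q11    q3   q3 
(> = start, * = accepting)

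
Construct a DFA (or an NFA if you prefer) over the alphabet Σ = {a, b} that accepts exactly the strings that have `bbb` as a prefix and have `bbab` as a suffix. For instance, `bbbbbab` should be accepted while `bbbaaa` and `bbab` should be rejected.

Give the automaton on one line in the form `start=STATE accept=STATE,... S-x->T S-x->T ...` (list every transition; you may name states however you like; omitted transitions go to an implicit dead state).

start=S0 accept=S11 S0-a->S1 S0-b->S2 S1-a->S1 S1-b->S3 S2-a->S1 S2-b->S4 S3-a->S1 S3-b->S5 S4-a->S6 S4-b->S7 S5-a->S6 S5-b->S5 S6-a->S1 S6-b->S8 S7-a->S9 S7-b->S7 S8-a->S1 S8-b->S5 S9-a->S10 S9-b->S11 S10-a->S10 S10-b->S12 S11-a->S10 S11-b->S7 S12-a->S10 S12-b->S7

Build one automaton per condition and run them in lockstep. One (5 states) tracks whether the input so far still matches the prefix `bbb`; the other (5 states) tracks how much of the suffix `bbab` has currently been matched. Each combined state is a pair, one component from each; accept when both components accept.
          a    b  
>  S0     S1   S2 
   S1     S1   S3 
   S2     S1   S4 
   S3     S1   S5 
   S4     S6   S7 
   S5     S6   S5 
   S6     S1   S8 
   S7     S9   S7 
   S8     S1   S5 
   S9    S10  S11 
   S10   S10  S12 
 * S11   S10   S7 
   S12   S10   S7 
(> = start, * = accepting)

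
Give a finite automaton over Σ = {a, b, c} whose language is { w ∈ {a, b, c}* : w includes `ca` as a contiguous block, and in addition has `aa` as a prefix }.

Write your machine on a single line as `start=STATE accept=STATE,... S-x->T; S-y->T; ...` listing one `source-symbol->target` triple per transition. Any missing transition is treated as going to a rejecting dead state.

Build one automaton per condition and run them in lockstep. One (3 states) tracks whether and how much of `ca` has been seen; the other (4 states) tracks whether the input so far still matches the prefix `aa`. Each combined state is a pair, one component from each; accept when both components accept. Equivalent product states are then merged.
6 states suffice.
        a   b   c  
>  s0   s1  s2  s2 
   s1   s3  s2  s2 
   s2   s2  s2  s2 
   s3   s3  s3  s4 
   s4   s5  s3  s4 
 * s5   s5  s5  s5 
(> = start, * = accepting)

start=s0; accept=s5; s0-a->s1; s0-b->s2; s0-c->s2; s1-a->s3; s1-b->s2; s1-c->s2; s2-a->s2; s2-b->s2; s2-c->s2; s3-a->s3; s3-b->s3; s3-c->s4; s4-a->s5; s4-b->s3; s4-c->s4; s5-a->s5; s5-b->s5; s5-c->s5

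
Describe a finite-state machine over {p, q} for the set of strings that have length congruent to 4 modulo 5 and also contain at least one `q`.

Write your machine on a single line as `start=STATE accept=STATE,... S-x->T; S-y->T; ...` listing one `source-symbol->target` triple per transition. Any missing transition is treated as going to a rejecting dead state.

Build one automaton per condition and run them in lockstep. The first has 5 states tracking the input length modulo 5; the second has 3 states tracking the count of `q`s, saturating at 2. A product state is a pair (one from each), accepting exactly when both do. Equivalent product states are then merged.
10 states suffice.
        p   q  
>  S0   S1  S2 
   S1   S3  S4 
   S2   S4  S4 
   S3   S5  S6 
   S4   S6  S6 
   S5   S7  S8 
   S6   S8  S8 
   S7   S0  S9 
 * S8   S9  S9 
   S9   S2  S2 
(> = start, * = accepting)

start=S0; accept=S8; S0-p->S1; S0-q->S2; S1-p->S3; S1-q->S4; S2-p->S4; S2-q->S4; S3-p->S5; S3-q->S6; S4-p->S6; S4-q->S6; S5-p->S7; S5-q->S8; S6-p->S8; S6-q->S8; S7-p->S0; S7-q->S9; S8-p->S9; S8-q->S9; S9-p->S2; S9-q->S2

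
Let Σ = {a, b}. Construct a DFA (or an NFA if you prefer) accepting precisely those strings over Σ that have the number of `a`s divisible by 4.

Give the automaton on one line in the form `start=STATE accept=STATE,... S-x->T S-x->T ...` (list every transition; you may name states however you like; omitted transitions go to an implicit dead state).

start=q0 accept=q0 q0-a->q1 q0-b->q0 q1-a->q2 q1-b->q1 q2-a->q3 q2-b->q2 q3-a->q0 q3-b->q3

Keep the running count of `a`s modulo 4: each `a` advances along the cycle q0 → q1 → q2 → q3 → q0 while other symbols loop. Accept at q0.
A 4-state machine:
        a   b  
>* q0   q1  q0 
   q1   q2  q1 
   q2   q3  q2 
   q3   q0  q3 
(> = start, * = accepting)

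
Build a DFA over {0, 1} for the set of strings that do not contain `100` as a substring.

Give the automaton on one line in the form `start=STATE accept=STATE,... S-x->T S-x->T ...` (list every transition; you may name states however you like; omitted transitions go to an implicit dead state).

start=q0 accept=q0,q1,q2 q0-0->q0 q0-1->q1 q1-0->q2 q1-1->q1 q2-0->q3 q2-1->q1 q3-0->q3 q3-1->q3

This is the complement of 'contains `100`'. Use the same substring-matching states — q0 through q3 holding how much of `100` has just been matched — but flip the accepting set: everything except the trap q3 accepts.
        0   1  
>* q0   q0  q1 
 * q1   q2  q1 
 * q2   q3  q1 
   q3   q3  q3 
(> = start, * = accepting)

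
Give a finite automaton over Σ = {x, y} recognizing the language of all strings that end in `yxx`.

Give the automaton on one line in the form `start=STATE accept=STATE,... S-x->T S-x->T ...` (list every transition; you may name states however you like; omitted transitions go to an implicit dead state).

Let each state record the length of the longest suffix of the input read so far that is also a prefix of `yxx`. S1 means the last symbol is `y`; S2 means the last 2 symbols are `yx`; S3 means the last 3 symbols are `yxx`. Accept only at S3, where the string currently ends in `yxx`.
A 4-state machine:
        x   y  
>  S0   S0  S1 
   S1   S2  S1 
   S2   S3  S1 
 * S3   S0  S1 
(> = start, * = accepting)

start=S0 accept=S3 S0-x->S0 S0-y->S1 S1-x->S2 S1-y->S1 S2-x->S3 S2-y->S1 S3-x->S0 S3-y->S1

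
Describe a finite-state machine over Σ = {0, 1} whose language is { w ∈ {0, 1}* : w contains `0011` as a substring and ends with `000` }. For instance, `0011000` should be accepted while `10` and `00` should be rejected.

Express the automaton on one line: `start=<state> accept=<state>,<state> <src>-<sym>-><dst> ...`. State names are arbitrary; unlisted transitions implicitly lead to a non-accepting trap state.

Handle the two conditions separately and then intersect. One (5 states) tracks whether and how much of `0011` has been seen; the other (4 states) tracks how much of the suffix `000` has currently been matched. Each combined state is a pair, one component from each; accept when both components accept. After merging equivalent states the machine shrinks.
With 8 states:
        0   1  
>  q0   q1  q0 
   q1   q2  q0 
   q2   q2  q3 
   q3   q1  q4 
   q4   q5  q4 
   q5   q6  q4 
   q6   q7  q4 
 * q7   q7  q4 
(> = start, * = accepting)

start=q0 accept=q7 q0-0->q1 q0-1->q0 q1-0->q2 q1-1->q0 q2-0->q2 q2-1->q3 q3-0->q1 q3-1->q4 q4-0->q5 q4-1->q4 q5-0->q6 q5-1->q4 q6-0->q7 q6-1->q4 q7-0->q7 q7-1->q4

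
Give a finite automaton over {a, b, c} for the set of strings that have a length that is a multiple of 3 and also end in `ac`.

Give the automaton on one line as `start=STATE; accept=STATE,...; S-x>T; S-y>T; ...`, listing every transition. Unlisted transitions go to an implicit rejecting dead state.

start=s0; accept=s4; s0-a>s1; s0-b>s1; s0-c>s1; s1-a>s2; s1-b>s3; s1-c>s3; s2-a>s0; s2-b>s0; s2-c>s4; s3-a>s0; s3-b>s0; s3-c>s0; s4-a>s1; s4-b>s1; s4-c>s1

Handle the two conditions separately and then intersect. The first has 3 states tracking the input length modulo 3; the second has 3 states tracking how much of the suffix `ac` has currently been matched. A product state is a pair (one from each), accepting exactly when both do. Equivalent product states are then merged.
With 5 states:
        a   b   c  
>  s0   s1  s1  s1 
   s1   s2  s3  s3 
   s2   s0  s0  s4 
   s3   s0  s0  s0 
 * s4   s1  s1  s1 
(> = start, * = accepting)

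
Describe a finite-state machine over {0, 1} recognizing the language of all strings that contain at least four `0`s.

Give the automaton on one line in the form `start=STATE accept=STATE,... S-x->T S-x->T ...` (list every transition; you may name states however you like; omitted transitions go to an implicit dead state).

Count `0`s, saturating at 5: states A through E mean 0 through 4 `0`s seen; F means more than 4. Each `0` increments (capped at F); other symbols loop. Accept from {E, F}.
With 6 states:
       0  1 
>  A   B  A 
   B   C  B 
   C   D  C 
   D   E  D 
 * E   F  E 
 * F   F  F 
(> = start, * = accepting)

start=A accept=E,F A-0->B A-1->A B-0->C B-1->B C-0->D C-1->C D-0->E D-1->D E-0->F E-1->E F-0->F F-1->F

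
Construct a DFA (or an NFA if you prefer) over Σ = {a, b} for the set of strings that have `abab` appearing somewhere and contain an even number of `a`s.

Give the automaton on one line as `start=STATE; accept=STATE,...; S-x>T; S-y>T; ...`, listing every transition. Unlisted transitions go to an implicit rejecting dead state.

Handle the two conditions separately and then intersect. The first has 5 states tracking whether and how much of `abab` has been seen; the second has 2 states tracking the count of `a`s modulo 2. A product state is a pair (one from each), accepting exactly when both do.
10 states suffice.
        a   b  
>  q0   q1  q0 
   q1   q2  q3 
   q2   q1  q4 
   q3   q5  q6 
   q4   q7  q0 
   q5   q1  q8 
   q6   q2  q6 
   q7   q2  q9 
 * q8   q9  q8 
   q9   q8  q9 
(> = start, * = accepting)

start=q0; accept=q8; q0-a>q1; q0-b>q0; q1-a>q2; q1-b>q3; q2-a>q1; q2-b>q4; q3-a>q5; q3-b>q6; q4-a>q7; q4-b>q0; q5-a>q1; q5-b>q8; q6-a>q2; q6-b>q6; q7-a>q2; q7-b>q9; q8-a>q9; q8-b>q8; q9-a>q8; q9-b>q9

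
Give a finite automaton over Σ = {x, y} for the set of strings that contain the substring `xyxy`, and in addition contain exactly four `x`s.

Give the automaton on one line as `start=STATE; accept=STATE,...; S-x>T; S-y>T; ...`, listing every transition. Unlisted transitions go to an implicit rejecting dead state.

start=A; accept=V; A-x>B; A-y>A; B-x>C; B-y>D; C-x>E; C-y>F; D-x>G; D-y>H; E-x>I; E-y>J; F-x>K; F-y>L; G-x>E; G-y>M; H-x>C; H-y>H; I-x>N; I-y>O; J-x>P; J-y>Q; K-x>I; K-y>R; L-x>E; L-y>L; M-x>R; M-y>M; N-x>N; N-y>S; O-x>T; O-y>U; P-x>N; P-y>V; Q-x>I; Q-y>Q; R-x>V; R-y>R; S-x>T; S-y>W; T-x>N; T-y>X; U-x>N; U-y>U; V-x>X; V-y>V; W-x>N; W-y>W; X-x>X; X-y>X

Build one automaton per condition and run them in lockstep. One (5 states) tracks whether and how much of `xyxy` has been seen; the other (6 states) tracks the count of `x`s, saturating at 5. Each combined state is a pair, one component from each; accept when both components accept.
       x  y 
>  A   B  A 
   B   C  D 
   C   E  F 
   D   G  H 
   E   I  J 
   F   K  L 
   G   E  M 
   H   C  H 
   I   N  O 
   J   P  Q 
   K   I  R 
   L   E  L 
   M   R  M 
   N   N  S 
   O   T  U 
   P   N  V 
   Q   I  Q 
   R   V  R 
   S   T  W 
   T   N  X 
   U   N  U 
 * V   X  V 
   W   N  W 
   X   X  X 
(> = start, * = accepting)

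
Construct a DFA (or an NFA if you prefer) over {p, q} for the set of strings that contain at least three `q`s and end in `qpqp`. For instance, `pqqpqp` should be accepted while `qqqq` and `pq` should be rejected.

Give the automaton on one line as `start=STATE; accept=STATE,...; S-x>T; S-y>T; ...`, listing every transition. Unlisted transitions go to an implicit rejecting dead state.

start=S0; accept=S5; S0-p>S0; S0-q>S1; S1-p>S1; S1-q>S2; S2-p>S3; S2-q>S2; S3-p>S1; S3-q>S4; S4-p>S5; S4-q>S2; S5-p>S1; S5-q>S4

Build one automaton per condition and run them in lockstep. The first has 5 states tracking the count of `q`s, saturating at 4; the second has 5 states tracking how much of the suffix `qpqp` has currently been matched. A product state is a pair (one from each), accepting exactly when both do. After merging equivalent states the machine shrinks.
With 6 states:
        p   q  
>  S0   S0  S1 
   S1   S1  S2 
   S2   S3  S2 
   S3   S1  S4 
   S4   S5  S2 
 * S5   S1  S4 
(> = start, * = accepting)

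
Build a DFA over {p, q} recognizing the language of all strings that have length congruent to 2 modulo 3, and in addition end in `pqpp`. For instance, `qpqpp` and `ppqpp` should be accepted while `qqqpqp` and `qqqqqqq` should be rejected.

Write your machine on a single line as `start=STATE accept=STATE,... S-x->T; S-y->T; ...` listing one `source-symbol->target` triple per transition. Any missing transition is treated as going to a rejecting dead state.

Build one automaton per condition and run them in lockstep. The first has 3 states tracking the input length modulo 3; the second has 5 states tracking how much of the suffix `pqpp` has currently been matched. A product state is a pair (one from each), accepting exactly when both do. Equivalent product states are then merged.
       p  q 
>  A   B  B 
   B   C  D 
   C   A  E 
   D   A  A 
   E   F  B 
   F   G  D 
 * G   A  E 
(> = start, * = accepting)

start=A; accept=G; A-p->B; A-q->B; B-p->C; B-q->D; C-p->A; C-q->E; D-p->A; D-q->A; E-p->F; E-q->B; F-p->G; F-q->D; G-p->A; G-q->E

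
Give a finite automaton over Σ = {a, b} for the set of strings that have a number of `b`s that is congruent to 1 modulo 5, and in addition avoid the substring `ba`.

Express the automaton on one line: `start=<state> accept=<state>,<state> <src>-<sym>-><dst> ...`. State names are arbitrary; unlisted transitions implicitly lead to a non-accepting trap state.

start=S0 accept=S1 S0-a->S0 S0-b->S1 S1-a->S2 S1-b->S3 S2-a->S2 S2-b->S4 S3-a->S4 S3-b->S5 S4-a->S4 S4-b->S6 S5-a->S6 S5-b->S7 S6-a->S6 S6-b->S8 S7-a->S8 S7-b->S9 S8-a->S8 S8-b->S10 S9-a->S10 S9-b->S1 S10-a->S10 S10-b->S2

Handle the two conditions separately and then intersect. One (5 states) tracks the count of `b`s modulo 5; the other (3 states) tracks partial matches of the forbidden pattern `ba`. Each combined state is a pair, one component from each; accept when both components accept.
With 11 states:
          a    b  
>  S0     S0   S1 
 * S1     S2   S3 
   S2     S2   S4 
   S3     S4   S5 
   S4     S4   S6 
   S5     S6   S7 
   S6     S6   S8 
   S7     S8   S9 
   S8     S8  S10 
   S9    S10   S1 
   S10   S10   S2 
(> = start, * = accepting)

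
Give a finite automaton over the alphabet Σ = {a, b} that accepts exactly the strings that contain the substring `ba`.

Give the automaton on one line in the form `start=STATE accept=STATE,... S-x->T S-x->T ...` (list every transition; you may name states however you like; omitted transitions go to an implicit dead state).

start=s0 accept=s2 s0-a->s0 s0-b->s1 s1-a->s2 s1-b->s1 s2-a->s2 s2-b->s2

Track how much of `ba` has been matched so far: state s0 is no progress, s2 is the absorbing accept state reached once `ba` has occurred. Intermediate states record partial matches; on a mismatch, fall back to the longest reusable overlap.
        a   b  
>  s0   s0  s1 
   s1   s2  s1 
 * s2   s2  s2 
(> = start, * = accepting)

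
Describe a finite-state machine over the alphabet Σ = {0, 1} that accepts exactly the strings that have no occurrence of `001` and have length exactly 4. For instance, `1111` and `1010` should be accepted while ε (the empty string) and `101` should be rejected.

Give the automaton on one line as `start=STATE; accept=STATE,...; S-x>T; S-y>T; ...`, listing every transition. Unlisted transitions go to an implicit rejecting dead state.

start=A; accept=K,M,N; A-0>B; A-1>C; B-0>D; B-1>E; C-0>F; C-1>E; D-0>G; D-1>H; E-0>I; E-1>J; F-0>G; F-1>J; G-0>K; G-1>L; H-0>L; H-1>L; I-0>K; I-1>M; J-0>N; J-1>M; K-0>O; K-1>P; L-0>P; L-1>P; M-0>Q; M-1>R; N-0>O; N-1>R; O-0>O; O-1>P; P-0>P; P-1>P; Q-0>O; Q-1>R; R-0>Q; R-1>R

Build one automaton per condition and run them in lockstep. One (4 states) tracks partial matches of the forbidden pattern `001`; the other (6 states) tracks the input length, saturating at 5. Each combined state is a pair, one component from each; accept when both components accept.
       0  1 
>  A   B  C 
   B   D  E 
   C   F  E 
   D   G  H 
   E   I  J 
   F   G  J 
   G   K  L 
   H   L  L 
   I   K  M 
   J   N  M 
 * K   O  P 
   L   P  P 
 * M   Q  R 
 * N   O  R 
   O   O  P 
   P   P  P 
   Q   O  R 
   R   Q  R 
(> = start, * = accepting)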